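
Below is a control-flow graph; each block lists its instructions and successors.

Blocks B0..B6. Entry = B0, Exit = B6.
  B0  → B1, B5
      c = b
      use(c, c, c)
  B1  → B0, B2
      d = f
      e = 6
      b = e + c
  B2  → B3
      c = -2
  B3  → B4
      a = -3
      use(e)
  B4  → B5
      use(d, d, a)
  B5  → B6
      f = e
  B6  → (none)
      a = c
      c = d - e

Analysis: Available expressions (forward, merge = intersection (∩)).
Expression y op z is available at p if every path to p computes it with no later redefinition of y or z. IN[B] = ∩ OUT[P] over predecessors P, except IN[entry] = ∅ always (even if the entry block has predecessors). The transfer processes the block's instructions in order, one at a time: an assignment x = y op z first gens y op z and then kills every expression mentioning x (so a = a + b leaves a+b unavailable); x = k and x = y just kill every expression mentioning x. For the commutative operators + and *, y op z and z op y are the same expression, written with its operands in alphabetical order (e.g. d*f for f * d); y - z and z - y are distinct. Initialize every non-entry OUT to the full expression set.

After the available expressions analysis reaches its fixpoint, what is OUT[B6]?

Converged values:
  B0:   IN={}   OUT={}
  B1:   IN={}   OUT={c+e}
  B2:   IN={c+e}   OUT={}
  B3:   IN={}   OUT={}
  B4:   IN={}   OUT={}
  B5:   IN={}   OUT={}
  B6:   IN={}   OUT={d-e}

Merge at B6: IN[B6] = OUT[B5] = {}
Applying B6's transfer function to that IN value gives OUT[B6] (row B6 above).

Answer: {d-e}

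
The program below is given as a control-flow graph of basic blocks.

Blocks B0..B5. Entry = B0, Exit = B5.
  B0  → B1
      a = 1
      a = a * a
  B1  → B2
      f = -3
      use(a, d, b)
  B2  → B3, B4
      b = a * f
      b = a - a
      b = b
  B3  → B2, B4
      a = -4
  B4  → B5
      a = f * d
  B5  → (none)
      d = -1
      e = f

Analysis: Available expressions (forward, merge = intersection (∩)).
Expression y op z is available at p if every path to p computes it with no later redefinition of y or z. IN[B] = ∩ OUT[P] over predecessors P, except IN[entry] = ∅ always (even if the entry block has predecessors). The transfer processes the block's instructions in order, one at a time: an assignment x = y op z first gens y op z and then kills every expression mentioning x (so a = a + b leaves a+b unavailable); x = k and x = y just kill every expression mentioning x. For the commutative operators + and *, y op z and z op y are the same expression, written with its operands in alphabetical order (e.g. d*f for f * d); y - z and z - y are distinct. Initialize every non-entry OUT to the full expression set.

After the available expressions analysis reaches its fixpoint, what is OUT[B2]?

Per-block solution:
  B0:  IN={}  OUT={}
  B1:  IN={}  OUT={}
  B2:  IN={}  OUT={a*f, a-a}
  B3:  IN={a*f, a-a}  OUT={}
  B4:  IN={}  OUT={d*f}
  B5:  IN={d*f}  OUT={}

Merge at B2: IN[B2] = OUT[B1] ∩ OUT[B3] = {}
Applying B2's transfer function to that IN value gives OUT[B2] (row B2 above).

Answer: {a*f, a-a}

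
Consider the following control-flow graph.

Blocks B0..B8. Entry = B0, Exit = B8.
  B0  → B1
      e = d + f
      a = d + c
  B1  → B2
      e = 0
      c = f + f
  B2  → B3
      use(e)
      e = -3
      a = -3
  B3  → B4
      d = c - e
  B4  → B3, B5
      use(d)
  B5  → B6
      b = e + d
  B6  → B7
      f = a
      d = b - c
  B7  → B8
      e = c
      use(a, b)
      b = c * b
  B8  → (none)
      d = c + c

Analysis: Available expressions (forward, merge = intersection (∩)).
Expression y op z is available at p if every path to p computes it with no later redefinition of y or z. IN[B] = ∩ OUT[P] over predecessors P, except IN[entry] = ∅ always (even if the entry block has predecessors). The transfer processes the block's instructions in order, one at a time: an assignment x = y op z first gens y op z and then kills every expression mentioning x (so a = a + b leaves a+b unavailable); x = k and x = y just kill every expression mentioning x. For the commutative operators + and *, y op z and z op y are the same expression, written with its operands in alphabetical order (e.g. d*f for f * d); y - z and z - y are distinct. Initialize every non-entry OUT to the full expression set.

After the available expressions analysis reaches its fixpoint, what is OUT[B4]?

Per-block solution:
  B0:   IN={}   OUT={c+d, d+f}
  B1:   IN={c+d, d+f}   OUT={d+f, f+f}
  B2:   IN={d+f, f+f}   OUT={d+f, f+f}
  B3:   IN={f+f}   OUT={c-e, f+f}
  B4:   IN={c-e, f+f}   OUT={c-e, f+f}
  B5:   IN={c-e, f+f}   OUT={c-e, d+e, f+f}
  B6:   IN={c-e, d+e, f+f}   OUT={b-c, c-e}
  B7:   IN={b-c, c-e}   OUT={}
  B8:   IN={}   OUT={c+c}

Merge at B4: IN[B4] = OUT[B3] = {c-e, f+f}
Applying B4's transfer function to that IN value gives OUT[B4] (row B4 above).

Answer: {c-e, f+f}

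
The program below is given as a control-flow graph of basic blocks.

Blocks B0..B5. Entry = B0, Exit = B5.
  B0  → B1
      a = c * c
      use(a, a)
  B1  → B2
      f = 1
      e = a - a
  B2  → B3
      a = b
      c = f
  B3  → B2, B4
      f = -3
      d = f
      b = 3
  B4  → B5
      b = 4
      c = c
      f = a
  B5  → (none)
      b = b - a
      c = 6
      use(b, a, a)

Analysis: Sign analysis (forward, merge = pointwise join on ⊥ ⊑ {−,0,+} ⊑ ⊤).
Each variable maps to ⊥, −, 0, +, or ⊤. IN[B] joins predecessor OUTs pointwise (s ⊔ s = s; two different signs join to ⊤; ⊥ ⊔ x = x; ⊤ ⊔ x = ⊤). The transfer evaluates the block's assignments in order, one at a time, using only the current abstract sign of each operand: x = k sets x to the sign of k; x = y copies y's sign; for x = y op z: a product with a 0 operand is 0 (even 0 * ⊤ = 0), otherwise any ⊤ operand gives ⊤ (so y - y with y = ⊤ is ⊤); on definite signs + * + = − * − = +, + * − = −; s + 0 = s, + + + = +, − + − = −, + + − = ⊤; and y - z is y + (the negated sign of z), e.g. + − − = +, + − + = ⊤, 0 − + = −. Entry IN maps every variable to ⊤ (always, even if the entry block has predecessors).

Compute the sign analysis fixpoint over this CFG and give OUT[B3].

Answer: {a: ⊤, b: +, c: ⊤, d: -, e: ⊤, f: -}

Working:
Fixpoint table:
  B0: | IN=(all ⊤) | OUT=(all ⊤)
  B1: | IN=(all ⊤) | OUT={f:+; rest ⊤}
  B2: | IN=(all ⊤) | OUT=(all ⊤)
  B3: | IN=(all ⊤) | OUT={b:+, d:-, f:-; rest ⊤}
  B4: | IN={b:+, d:-, f:-; rest ⊤} | OUT={b:+, d:-; rest ⊤}
  B5: | IN={b:+, d:-; rest ⊤} | OUT={c:+, d:-; rest ⊤}

Merge at B3: IN[B3] = OUT[B2] = {a: ⊤, b: ⊤, c: ⊤, d: ⊤, e: ⊤, f: ⊤}
Applying B3's transfer function to that IN value gives OUT[B3] (row B3 above).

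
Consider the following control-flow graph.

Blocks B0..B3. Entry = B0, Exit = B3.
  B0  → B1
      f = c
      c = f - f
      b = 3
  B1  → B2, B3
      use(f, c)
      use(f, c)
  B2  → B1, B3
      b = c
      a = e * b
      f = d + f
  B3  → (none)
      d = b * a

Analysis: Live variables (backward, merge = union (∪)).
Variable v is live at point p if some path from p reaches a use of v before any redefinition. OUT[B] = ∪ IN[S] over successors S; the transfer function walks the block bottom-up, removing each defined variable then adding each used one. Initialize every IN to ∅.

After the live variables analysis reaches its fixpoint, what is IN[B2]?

Answer: {c, d, e, f}

Trace:
Fixpoint table:
  B0:   IN={a, c, d, e}   OUT={a, b, c, d, e, f}
  B1:   IN={a, b, c, d, e, f}   OUT={a, b, c, d, e, f}
  B2:   IN={c, d, e, f}   OUT={a, b, c, d, e, f}
  B3:   IN={a, b}   OUT={}

Merge at B2: OUT[B2] = IN[B1] ⊔ IN[B3] = {a, b, c, d, e, f}
Applying B2's transfer function to that OUT value gives IN[B2] (row B2 above).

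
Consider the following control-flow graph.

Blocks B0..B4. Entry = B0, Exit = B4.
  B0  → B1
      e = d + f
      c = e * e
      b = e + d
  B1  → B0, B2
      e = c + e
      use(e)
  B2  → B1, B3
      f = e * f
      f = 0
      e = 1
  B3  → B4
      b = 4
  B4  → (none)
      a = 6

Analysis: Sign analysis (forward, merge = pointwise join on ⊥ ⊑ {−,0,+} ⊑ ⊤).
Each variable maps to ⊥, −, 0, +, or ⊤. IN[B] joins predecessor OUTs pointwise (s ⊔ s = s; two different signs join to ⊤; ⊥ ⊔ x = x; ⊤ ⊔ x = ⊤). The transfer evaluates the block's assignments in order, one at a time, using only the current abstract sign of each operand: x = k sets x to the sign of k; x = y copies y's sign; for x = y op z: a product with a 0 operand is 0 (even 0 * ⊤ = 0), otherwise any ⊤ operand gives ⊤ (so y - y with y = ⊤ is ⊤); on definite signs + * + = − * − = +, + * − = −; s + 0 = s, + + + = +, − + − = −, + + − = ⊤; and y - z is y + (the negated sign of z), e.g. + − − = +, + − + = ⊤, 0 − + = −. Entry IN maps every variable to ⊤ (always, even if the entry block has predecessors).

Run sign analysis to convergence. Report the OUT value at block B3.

Converged values:
  B0: | IN=(all ⊤) | OUT=(all ⊤)
  B1: | IN=(all ⊤) | OUT=(all ⊤)
  B2: | IN=(all ⊤) | OUT={e:+, f:0; rest ⊤}
  B3: | IN={e:+, f:0; rest ⊤} | OUT={b:+, e:+, f:0; rest ⊤}
  B4: | IN={b:+, e:+, f:0; rest ⊤} | OUT={a:+, b:+, e:+, f:0; rest ⊤}

Merge at B3: IN[B3] = OUT[B2] = {a: ⊤, b: ⊤, c: ⊤, d: ⊤, e: +, f: 0}
Applying B3's transfer function to that IN value gives OUT[B3] (row B3 above).

Answer: {a: ⊤, b: +, c: ⊤, d: ⊤, e: +, f: 0}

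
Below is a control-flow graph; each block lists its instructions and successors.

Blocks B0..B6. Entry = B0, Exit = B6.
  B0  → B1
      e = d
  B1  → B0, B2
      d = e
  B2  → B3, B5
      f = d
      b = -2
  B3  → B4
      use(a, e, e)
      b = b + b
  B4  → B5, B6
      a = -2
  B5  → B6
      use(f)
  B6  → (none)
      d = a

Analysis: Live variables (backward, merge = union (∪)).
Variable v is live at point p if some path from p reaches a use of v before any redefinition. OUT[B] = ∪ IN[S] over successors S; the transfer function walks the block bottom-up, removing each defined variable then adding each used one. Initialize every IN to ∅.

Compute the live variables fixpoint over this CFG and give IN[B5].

Answer: {a, f}

Trace:
Fixpoint table:
  B0: | IN={a, d} | OUT={a, e}
  B1: | IN={a, e} | OUT={a, d, e}
  B2: | IN={a, d, e} | OUT={a, b, e, f}
  B3: | IN={a, b, e, f} | OUT={f}
  B4: | IN={f} | OUT={a, f}
  B5: | IN={a, f} | OUT={a}
  B6: | IN={a} | OUT={}

Merge at B5: OUT[B5] = IN[B6] = {a}
Applying B5's transfer function to that OUT value gives IN[B5] (row B5 above).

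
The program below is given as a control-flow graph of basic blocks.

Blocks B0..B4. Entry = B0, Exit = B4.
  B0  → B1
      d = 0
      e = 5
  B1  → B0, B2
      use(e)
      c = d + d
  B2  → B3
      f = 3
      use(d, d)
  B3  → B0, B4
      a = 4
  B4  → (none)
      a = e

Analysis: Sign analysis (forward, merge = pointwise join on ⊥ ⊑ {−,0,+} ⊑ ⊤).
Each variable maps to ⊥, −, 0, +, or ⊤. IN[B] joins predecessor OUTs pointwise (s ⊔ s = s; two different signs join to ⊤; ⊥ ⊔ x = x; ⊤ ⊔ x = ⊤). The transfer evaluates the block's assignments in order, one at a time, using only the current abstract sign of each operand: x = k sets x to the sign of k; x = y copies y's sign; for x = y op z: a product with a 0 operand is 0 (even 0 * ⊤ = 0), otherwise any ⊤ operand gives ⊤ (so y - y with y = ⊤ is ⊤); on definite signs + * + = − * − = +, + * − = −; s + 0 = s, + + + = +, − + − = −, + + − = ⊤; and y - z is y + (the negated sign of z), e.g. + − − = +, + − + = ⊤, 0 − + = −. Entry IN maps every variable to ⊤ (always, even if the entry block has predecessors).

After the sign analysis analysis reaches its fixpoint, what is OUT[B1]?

Answer: {a: ⊤, b: ⊤, c: 0, d: 0, e: +, f: ⊤}

Working:
Fixpoint table:
  B0:  IN=(all ⊤)  OUT={d:0, e:+; rest ⊤}
  B1:  IN={d:0, e:+; rest ⊤}  OUT={c:0, d:0, e:+; rest ⊤}
  B2:  IN={c:0, d:0, e:+; rest ⊤}  OUT={c:0, d:0, e:+, f:+; rest ⊤}
  B3:  IN={c:0, d:0, e:+, f:+; rest ⊤}  OUT={a:+, c:0, d:0, e:+, f:+; rest ⊤}
  B4:  IN={a:+, c:0, d:0, e:+, f:+; rest ⊤}  OUT={a:+, c:0, d:0, e:+, f:+; rest ⊤}

Merge at B1: IN[B1] = OUT[B0] = {a: ⊤, b: ⊤, c: ⊤, d: 0, e: +, f: ⊤}
Applying B1's transfer function to that IN value gives OUT[B1] (row B1 above).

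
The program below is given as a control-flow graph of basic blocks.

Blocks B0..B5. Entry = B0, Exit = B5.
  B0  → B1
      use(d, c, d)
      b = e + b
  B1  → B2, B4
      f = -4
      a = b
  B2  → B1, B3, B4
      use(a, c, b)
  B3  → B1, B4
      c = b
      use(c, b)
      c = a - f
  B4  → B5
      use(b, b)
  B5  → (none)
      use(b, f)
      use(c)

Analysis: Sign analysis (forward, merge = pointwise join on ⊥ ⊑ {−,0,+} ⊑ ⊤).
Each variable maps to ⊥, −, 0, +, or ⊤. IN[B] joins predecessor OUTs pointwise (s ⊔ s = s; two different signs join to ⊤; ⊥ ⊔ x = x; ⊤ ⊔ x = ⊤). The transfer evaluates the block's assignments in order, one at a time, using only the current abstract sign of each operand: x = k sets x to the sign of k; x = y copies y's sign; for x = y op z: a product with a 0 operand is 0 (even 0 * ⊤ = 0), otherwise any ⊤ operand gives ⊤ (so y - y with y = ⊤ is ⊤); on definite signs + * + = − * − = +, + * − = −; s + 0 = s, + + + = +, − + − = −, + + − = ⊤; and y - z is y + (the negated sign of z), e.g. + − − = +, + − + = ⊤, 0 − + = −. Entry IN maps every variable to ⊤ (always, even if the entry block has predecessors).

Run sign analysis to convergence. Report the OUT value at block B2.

Answer: {a: ⊤, b: ⊤, c: ⊤, d: ⊤, e: ⊤, f: -}

Trace:
Fixpoint table:
  B0:   IN=(all ⊤)   OUT=(all ⊤)
  B1:   IN=(all ⊤)   OUT={f:-; rest ⊤}
  B2:   IN={f:-; rest ⊤}   OUT={f:-; rest ⊤}
  B3:   IN={f:-; rest ⊤}   OUT={f:-; rest ⊤}
  B4:   IN={f:-; rest ⊤}   OUT={f:-; rest ⊤}
  B5:   IN={f:-; rest ⊤}   OUT={f:-; rest ⊤}

Merge at B2: IN[B2] = OUT[B1] = {a: ⊤, b: ⊤, c: ⊤, d: ⊤, e: ⊤, f: -}
Applying B2's transfer function to that IN value gives OUT[B2] (row B2 above).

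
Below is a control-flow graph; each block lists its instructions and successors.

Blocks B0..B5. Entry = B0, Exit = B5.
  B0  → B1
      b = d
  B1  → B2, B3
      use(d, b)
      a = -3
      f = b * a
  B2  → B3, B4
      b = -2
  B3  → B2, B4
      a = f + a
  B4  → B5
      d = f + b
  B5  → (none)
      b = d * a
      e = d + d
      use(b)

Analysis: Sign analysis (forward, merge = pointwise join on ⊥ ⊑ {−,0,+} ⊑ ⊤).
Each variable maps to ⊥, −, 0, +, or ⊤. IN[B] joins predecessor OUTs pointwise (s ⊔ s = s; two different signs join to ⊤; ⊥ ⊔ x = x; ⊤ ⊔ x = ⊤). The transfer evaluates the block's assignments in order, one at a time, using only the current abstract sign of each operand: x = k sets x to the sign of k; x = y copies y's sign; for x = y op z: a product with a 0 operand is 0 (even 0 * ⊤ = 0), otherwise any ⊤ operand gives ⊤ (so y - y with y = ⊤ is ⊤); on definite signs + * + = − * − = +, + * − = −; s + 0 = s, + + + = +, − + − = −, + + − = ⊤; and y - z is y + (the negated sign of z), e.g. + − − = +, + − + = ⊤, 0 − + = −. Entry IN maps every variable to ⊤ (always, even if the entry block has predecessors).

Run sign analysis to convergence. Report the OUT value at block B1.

Per-block solution:
  B0: | IN=(all ⊤) | OUT=(all ⊤)
  B1: | IN=(all ⊤) | OUT={a:-; rest ⊤}
  B2: | IN=(all ⊤) | OUT={b:-; rest ⊤}
  B3: | IN=(all ⊤) | OUT=(all ⊤)
  B4: | IN=(all ⊤) | OUT=(all ⊤)
  B5: | IN=(all ⊤) | OUT=(all ⊤)

Merge at B1: IN[B1] = OUT[B0] = {a: ⊤, b: ⊤, c: ⊤, d: ⊤, e: ⊤, f: ⊤}
Applying B1's transfer function to that IN value gives OUT[B1] (row B1 above).

Answer: {a: -, b: ⊤, c: ⊤, d: ⊤, e: ⊤, f: ⊤}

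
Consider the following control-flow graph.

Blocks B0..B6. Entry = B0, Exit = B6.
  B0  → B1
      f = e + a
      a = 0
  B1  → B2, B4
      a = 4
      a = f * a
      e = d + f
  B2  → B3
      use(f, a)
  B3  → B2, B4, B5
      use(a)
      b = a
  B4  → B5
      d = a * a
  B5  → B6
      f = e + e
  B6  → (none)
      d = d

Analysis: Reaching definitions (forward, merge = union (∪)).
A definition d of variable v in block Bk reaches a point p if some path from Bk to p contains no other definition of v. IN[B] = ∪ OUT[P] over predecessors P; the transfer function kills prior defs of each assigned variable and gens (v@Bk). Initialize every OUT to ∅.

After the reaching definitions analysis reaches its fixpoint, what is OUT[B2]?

Answer: {a@B1, b@B3, e@B1, f@B0}

Trace:
Fixpoint table:
  B0: | IN={} | OUT={a@B0, f@B0}
  B1: | IN={a@B0, f@B0} | OUT={a@B1, e@B1, f@B0}
  B2: | IN={a@B1, b@B3, e@B1, f@B0} | OUT={a@B1, b@B3, e@B1, f@B0}
  B3: | IN={a@B1, b@B3, e@B1, f@B0} | OUT={a@B1, b@B3, e@B1, f@B0}
  B4: | IN={a@B1, b@B3, e@B1, f@B0} | OUT={a@B1, b@B3, d@B4, e@B1, f@B0}
  B5: | IN={a@B1, b@B3, d@B4, e@B1, f@B0} | OUT={a@B1, b@B3, d@B4, e@B1, f@B5}
  B6: | IN={a@B1, b@B3, d@B4, e@B1, f@B5} | OUT={a@B1, b@B3, d@B6, e@B1, f@B5}

Merge at B2: IN[B2] = OUT[B1] ⊔ OUT[B3] = {a@B1, b@B3, e@B1, f@B0}
Applying B2's transfer function to that IN value gives OUT[B2] (row B2 above).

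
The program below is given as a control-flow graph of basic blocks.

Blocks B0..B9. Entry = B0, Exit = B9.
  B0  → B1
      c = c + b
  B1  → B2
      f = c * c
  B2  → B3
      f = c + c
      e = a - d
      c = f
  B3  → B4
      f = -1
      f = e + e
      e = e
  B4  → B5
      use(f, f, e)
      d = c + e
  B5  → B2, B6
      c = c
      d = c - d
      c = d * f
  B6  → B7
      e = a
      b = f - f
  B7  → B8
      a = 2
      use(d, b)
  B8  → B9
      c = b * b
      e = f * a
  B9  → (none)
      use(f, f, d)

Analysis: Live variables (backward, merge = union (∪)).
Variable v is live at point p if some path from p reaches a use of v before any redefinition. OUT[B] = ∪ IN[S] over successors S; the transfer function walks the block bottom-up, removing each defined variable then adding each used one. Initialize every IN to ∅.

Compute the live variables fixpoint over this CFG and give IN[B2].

Answer: {a, c, d}

Derivation:
Fixpoint table:
  B0:   IN={a, b, c, d}   OUT={a, c, d}
  B1:   IN={a, c, d}   OUT={a, c, d}
  B2:   IN={a, c, d}   OUT={a, c, e}
  B3:   IN={a, c, e}   OUT={a, c, e, f}
  B4:   IN={a, c, e, f}   OUT={a, c, d, f}
  B5:   IN={a, c, d, f}   OUT={a, c, d, f}
  B6:   IN={a, d, f}   OUT={b, d, f}
  B7:   IN={b, d, f}   OUT={a, b, d, f}
  B8:   IN={a, b, d, f}   OUT={d, f}
  B9:   IN={d, f}   OUT={}

Merge at B2: OUT[B2] = IN[B3] = {a, c, e}
Applying B2's transfer function to that OUT value gives IN[B2] (row B2 above).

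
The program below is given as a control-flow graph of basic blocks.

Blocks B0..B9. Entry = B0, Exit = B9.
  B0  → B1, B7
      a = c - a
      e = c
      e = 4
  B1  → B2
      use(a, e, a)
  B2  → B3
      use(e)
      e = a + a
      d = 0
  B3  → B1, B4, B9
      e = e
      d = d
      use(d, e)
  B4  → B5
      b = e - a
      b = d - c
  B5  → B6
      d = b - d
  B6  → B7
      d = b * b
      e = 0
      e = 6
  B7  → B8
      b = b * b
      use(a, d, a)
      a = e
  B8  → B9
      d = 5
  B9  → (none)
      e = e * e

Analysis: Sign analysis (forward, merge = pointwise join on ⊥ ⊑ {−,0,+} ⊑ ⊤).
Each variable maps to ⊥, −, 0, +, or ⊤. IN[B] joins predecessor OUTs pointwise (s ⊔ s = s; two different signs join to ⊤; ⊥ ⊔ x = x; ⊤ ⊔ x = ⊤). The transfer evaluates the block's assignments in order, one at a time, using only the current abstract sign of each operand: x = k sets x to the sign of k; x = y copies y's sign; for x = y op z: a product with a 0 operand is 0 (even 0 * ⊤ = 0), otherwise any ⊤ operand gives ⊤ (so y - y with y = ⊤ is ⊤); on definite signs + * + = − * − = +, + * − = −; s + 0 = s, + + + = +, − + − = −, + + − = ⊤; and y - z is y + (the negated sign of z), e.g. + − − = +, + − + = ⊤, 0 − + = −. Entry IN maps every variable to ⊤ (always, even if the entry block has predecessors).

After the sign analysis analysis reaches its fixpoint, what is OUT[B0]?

Converged values:
  B0:   IN=(all ⊤)   OUT={e:+; rest ⊤}
  B1:   IN=(all ⊤)   OUT=(all ⊤)
  B2:   IN=(all ⊤)   OUT={d:0; rest ⊤}
  B3:   IN={d:0; rest ⊤}   OUT={d:0; rest ⊤}
  B4:   IN={d:0; rest ⊤}   OUT={d:0; rest ⊤}
  B5:   IN={d:0; rest ⊤}   OUT=(all ⊤)
  B6:   IN=(all ⊤)   OUT={e:+; rest ⊤}
  B7:   IN={e:+; rest ⊤}   OUT={a:+, e:+; rest ⊤}
  B8:   IN={a:+, e:+; rest ⊤}   OUT={a:+, d:+, e:+; rest ⊤}
  B9:   IN=(all ⊤)   OUT=(all ⊤)

B0 is the boundary node: IN[B0] = {a: ⊤, b: ⊤, c: ⊤, d: ⊤, e: ⊤, f: ⊤}
Applying B0's transfer function to that IN value gives OUT[B0] (row B0 above).

Answer: {a: ⊤, b: ⊤, c: ⊤, d: ⊤, e: +, f: ⊤}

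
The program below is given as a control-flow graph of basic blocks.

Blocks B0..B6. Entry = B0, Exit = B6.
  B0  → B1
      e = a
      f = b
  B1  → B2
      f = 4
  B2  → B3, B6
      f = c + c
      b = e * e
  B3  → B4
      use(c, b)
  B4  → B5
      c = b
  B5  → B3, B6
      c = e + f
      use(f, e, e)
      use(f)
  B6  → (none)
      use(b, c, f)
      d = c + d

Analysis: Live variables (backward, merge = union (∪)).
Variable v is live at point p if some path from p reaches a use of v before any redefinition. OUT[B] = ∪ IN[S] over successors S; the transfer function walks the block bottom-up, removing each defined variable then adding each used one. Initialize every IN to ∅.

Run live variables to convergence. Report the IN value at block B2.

Per-block solution:
  B0:   IN={a, b, c, d}   OUT={c, d, e}
  B1:   IN={c, d, e}   OUT={c, d, e}
  B2:   IN={c, d, e}   OUT={b, c, d, e, f}
  B3:   IN={b, c, d, e, f}   OUT={b, d, e, f}
  B4:   IN={b, d, e, f}   OUT={b, d, e, f}
  B5:   IN={b, d, e, f}   OUT={b, c, d, e, f}
  B6:   IN={b, c, d, f}   OUT={}

Merge at B2: OUT[B2] = IN[B3] ⊔ IN[B6] = {b, c, d, e, f}
Applying B2's transfer function to that OUT value gives IN[B2] (row B2 above).

Answer: {c, d, e}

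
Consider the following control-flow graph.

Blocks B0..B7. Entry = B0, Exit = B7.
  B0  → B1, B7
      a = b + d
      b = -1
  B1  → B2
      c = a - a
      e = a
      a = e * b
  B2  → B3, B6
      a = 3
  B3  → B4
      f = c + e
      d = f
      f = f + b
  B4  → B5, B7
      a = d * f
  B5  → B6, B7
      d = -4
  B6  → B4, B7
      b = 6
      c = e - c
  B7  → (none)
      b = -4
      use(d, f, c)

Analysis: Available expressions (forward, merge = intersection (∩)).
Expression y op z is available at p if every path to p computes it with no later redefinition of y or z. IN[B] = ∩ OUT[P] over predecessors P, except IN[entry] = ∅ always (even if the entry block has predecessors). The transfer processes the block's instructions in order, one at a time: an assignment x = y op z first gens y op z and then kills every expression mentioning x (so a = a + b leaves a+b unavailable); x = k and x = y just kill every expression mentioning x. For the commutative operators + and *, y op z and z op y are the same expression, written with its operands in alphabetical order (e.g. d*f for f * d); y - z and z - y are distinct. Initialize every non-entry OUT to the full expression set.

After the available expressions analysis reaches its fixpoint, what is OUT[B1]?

Answer: {b*e}

Trace:
Converged values:
  B0:   IN={}   OUT={}
  B1:   IN={}   OUT={b*e}
  B2:   IN={b*e}   OUT={b*e}
  B3:   IN={b*e}   OUT={b*e, c+e}
  B4:   IN={}   OUT={d*f}
  B5:   IN={d*f}   OUT={}
  B6:   IN={}   OUT={}
  B7:   IN={}   OUT={}

Merge at B1: IN[B1] = OUT[B0] = {}
Applying B1's transfer function to that IN value gives OUT[B1] (row B1 above).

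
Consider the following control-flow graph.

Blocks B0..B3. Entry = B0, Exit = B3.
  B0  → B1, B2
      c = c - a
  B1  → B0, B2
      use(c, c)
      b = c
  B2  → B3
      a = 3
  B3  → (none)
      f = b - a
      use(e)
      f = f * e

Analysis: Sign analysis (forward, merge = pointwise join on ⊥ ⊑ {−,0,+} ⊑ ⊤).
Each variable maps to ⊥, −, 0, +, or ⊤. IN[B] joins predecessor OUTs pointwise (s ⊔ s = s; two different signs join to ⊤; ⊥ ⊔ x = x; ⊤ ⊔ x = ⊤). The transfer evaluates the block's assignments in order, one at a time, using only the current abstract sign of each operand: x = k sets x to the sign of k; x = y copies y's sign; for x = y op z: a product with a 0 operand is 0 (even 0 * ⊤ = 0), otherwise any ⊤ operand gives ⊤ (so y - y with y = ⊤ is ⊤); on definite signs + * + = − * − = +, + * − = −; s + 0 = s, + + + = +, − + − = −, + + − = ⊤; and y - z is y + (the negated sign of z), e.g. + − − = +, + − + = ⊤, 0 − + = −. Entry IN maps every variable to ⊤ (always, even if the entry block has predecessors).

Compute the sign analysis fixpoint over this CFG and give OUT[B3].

Answer: {a: +, b: ⊤, c: ⊤, d: ⊤, e: ⊤, f: ⊤}

Derivation:
Fixpoint table:
  B0:   IN=(all ⊤)   OUT=(all ⊤)
  B1:   IN=(all ⊤)   OUT=(all ⊤)
  B2:   IN=(all ⊤)   OUT={a:+; rest ⊤}
  B3:   IN={a:+; rest ⊤}   OUT={a:+; rest ⊤}

Merge at B3: IN[B3] = OUT[B2] = {a: +, b: ⊤, c: ⊤, d: ⊤, e: ⊤, f: ⊤}
Applying B3's transfer function to that IN value gives OUT[B3] (row B3 above).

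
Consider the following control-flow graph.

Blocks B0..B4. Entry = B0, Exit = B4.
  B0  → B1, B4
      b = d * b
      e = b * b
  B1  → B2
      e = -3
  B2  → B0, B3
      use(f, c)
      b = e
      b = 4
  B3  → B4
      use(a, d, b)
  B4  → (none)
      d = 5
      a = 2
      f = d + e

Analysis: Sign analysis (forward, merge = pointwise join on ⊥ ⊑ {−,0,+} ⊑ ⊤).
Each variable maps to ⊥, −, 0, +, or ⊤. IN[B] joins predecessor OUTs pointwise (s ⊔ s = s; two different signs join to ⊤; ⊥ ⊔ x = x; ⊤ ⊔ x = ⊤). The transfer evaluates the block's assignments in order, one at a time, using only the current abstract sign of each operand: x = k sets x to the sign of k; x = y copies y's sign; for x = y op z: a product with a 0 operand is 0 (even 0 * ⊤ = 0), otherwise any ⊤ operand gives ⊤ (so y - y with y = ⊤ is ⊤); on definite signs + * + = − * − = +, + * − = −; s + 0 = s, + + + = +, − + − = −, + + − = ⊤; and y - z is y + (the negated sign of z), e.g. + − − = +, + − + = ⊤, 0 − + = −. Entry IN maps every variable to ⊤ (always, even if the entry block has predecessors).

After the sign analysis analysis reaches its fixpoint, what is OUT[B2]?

Answer: {a: ⊤, b: +, c: ⊤, d: ⊤, e: -, f: ⊤}

Trace:
Per-block solution:
  B0:  IN=(all ⊤)  OUT=(all ⊤)
  B1:  IN=(all ⊤)  OUT={e:-; rest ⊤}
  B2:  IN={e:-; rest ⊤}  OUT={b:+, e:-; rest ⊤}
  B3:  IN={b:+, e:-; rest ⊤}  OUT={b:+, e:-; rest ⊤}
  B4:  IN=(all ⊤)  OUT={a:+, d:+; rest ⊤}

Merge at B2: IN[B2] = OUT[B1] = {a: ⊤, b: ⊤, c: ⊤, d: ⊤, e: -, f: ⊤}
Applying B2's transfer function to that IN value gives OUT[B2] (row B2 above).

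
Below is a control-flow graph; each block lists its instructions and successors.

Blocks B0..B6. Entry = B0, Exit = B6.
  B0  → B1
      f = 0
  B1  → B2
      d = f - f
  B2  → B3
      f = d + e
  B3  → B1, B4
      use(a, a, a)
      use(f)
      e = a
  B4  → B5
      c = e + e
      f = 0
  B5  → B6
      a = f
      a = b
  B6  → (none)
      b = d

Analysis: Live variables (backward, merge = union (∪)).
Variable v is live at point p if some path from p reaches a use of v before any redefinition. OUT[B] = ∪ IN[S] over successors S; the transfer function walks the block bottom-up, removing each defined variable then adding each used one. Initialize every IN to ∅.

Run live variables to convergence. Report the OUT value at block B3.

Answer: {a, b, d, e, f}

Working:
Per-block solution:
  B0:  IN={a, b, e}  OUT={a, b, e, f}
  B1:  IN={a, b, e, f}  OUT={a, b, d, e}
  B2:  IN={a, b, d, e}  OUT={a, b, d, f}
  B3:  IN={a, b, d, f}  OUT={a, b, d, e, f}
  B4:  IN={b, d, e}  OUT={b, d, f}
  B5:  IN={b, d, f}  OUT={d}
  B6:  IN={d}  OUT={}

Merge at B3: OUT[B3] = IN[B1] ⊔ IN[B4] = {a, b, d, e, f}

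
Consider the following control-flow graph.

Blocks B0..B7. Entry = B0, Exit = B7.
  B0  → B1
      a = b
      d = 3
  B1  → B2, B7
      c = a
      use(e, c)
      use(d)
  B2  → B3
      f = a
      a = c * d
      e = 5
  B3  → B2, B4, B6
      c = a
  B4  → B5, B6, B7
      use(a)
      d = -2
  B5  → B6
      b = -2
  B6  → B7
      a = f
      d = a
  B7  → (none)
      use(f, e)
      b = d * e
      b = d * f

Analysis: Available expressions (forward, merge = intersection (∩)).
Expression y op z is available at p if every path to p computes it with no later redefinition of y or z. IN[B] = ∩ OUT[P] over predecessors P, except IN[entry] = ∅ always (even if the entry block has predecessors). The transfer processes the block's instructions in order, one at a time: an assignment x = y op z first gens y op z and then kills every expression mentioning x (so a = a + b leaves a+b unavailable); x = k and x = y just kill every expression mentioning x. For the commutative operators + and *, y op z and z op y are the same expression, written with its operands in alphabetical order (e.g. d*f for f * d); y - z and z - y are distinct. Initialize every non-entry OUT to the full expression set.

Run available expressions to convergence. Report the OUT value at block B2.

Converged values:
  B0:   IN={}   OUT={}
  B1:   IN={}   OUT={}
  B2:   IN={}   OUT={c*d}
  B3:   IN={c*d}   OUT={}
  B4:   IN={}   OUT={}
  B5:   IN={}   OUT={}
  B6:   IN={}   OUT={}
  B7:   IN={}   OUT={d*e, d*f}

Merge at B2: IN[B2] = OUT[B1] ∩ OUT[B3] = {}
Applying B2's transfer function to that IN value gives OUT[B2] (row B2 above).

Answer: {c*d}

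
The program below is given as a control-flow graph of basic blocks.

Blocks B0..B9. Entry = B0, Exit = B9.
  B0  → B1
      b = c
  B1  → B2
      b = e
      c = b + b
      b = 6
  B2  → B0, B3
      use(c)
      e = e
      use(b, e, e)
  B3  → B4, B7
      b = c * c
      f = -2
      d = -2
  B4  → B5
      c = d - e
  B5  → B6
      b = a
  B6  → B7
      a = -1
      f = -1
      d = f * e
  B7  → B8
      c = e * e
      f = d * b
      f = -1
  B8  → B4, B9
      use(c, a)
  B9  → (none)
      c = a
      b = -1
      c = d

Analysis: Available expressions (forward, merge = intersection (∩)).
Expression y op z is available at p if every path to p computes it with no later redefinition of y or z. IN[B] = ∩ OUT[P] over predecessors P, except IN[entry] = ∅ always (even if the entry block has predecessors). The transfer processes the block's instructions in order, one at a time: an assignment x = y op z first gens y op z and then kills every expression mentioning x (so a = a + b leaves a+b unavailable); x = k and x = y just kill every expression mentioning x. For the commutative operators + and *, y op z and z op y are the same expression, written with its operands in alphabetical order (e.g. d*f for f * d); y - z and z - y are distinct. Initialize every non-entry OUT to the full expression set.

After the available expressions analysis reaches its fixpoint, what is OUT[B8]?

Per-block solution:
  B0: | IN={} | OUT={}
  B1: | IN={} | OUT={}
  B2: | IN={} | OUT={}
  B3: | IN={} | OUT={c*c}
  B4: | IN={} | OUT={d-e}
  B5: | IN={d-e} | OUT={d-e}
  B6: | IN={d-e} | OUT={e*f}
  B7: | IN={} | OUT={b*d, e*e}
  B8: | IN={b*d, e*e} | OUT={b*d, e*e}
  B9: | IN={b*d, e*e} | OUT={e*e}

Merge at B8: IN[B8] = OUT[B7] = {b*d, e*e}
Applying B8's transfer function to that IN value gives OUT[B8] (row B8 above).

Answer: {b*d, e*e}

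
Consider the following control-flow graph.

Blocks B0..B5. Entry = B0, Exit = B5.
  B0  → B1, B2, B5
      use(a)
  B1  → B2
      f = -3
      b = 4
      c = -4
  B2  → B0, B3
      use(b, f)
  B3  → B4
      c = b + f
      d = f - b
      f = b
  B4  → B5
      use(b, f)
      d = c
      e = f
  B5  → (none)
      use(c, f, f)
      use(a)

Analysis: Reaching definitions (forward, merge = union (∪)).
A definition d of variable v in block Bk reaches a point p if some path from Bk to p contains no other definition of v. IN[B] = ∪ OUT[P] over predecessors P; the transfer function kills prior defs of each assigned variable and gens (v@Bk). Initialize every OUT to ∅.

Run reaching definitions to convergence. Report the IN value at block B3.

Converged values:
  B0: | IN={b@B1, c@B1, f@B1} | OUT={b@B1, c@B1, f@B1}
  B1: | IN={b@B1, c@B1, f@B1} | OUT={b@B1, c@B1, f@B1}
  B2: | IN={b@B1, c@B1, f@B1} | OUT={b@B1, c@B1, f@B1}
  B3: | IN={b@B1, c@B1, f@B1} | OUT={b@B1, c@B3, d@B3, f@B3}
  B4: | IN={b@B1, c@B3, d@B3, f@B3} | OUT={b@B1, c@B3, d@B4, e@B4, f@B3}
  B5: | IN={b@B1, c@B1, c@B3, d@B4, e@B4, f@B1, f@B3} | OUT={b@B1, c@B1, c@B3, d@B4, e@B4, f@B1, f@B3}

Merge at B3: IN[B3] = OUT[B2] = {b@B1, c@B1, f@B1}

Answer: {b@B1, c@B1, f@B1}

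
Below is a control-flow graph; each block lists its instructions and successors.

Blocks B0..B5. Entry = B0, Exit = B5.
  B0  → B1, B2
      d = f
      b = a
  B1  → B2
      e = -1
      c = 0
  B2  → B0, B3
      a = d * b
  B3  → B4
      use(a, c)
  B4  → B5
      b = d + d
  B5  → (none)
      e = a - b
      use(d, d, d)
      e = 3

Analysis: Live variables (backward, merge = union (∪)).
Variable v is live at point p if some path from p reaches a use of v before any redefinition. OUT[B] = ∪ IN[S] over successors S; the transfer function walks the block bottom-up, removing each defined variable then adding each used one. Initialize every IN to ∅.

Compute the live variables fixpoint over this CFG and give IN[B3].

Per-block solution:
  B0:  IN={a, c, f}  OUT={b, c, d, f}
  B1:  IN={b, d, f}  OUT={b, c, d, f}
  B2:  IN={b, c, d, f}  OUT={a, c, d, f}
  B3:  IN={a, c, d}  OUT={a, d}
  B4:  IN={a, d}  OUT={a, b, d}
  B5:  IN={a, b, d}  OUT={}

Merge at B3: OUT[B3] = IN[B4] = {a, d}
Applying B3's transfer function to that OUT value gives IN[B3] (row B3 above).

Answer: {a, c, d}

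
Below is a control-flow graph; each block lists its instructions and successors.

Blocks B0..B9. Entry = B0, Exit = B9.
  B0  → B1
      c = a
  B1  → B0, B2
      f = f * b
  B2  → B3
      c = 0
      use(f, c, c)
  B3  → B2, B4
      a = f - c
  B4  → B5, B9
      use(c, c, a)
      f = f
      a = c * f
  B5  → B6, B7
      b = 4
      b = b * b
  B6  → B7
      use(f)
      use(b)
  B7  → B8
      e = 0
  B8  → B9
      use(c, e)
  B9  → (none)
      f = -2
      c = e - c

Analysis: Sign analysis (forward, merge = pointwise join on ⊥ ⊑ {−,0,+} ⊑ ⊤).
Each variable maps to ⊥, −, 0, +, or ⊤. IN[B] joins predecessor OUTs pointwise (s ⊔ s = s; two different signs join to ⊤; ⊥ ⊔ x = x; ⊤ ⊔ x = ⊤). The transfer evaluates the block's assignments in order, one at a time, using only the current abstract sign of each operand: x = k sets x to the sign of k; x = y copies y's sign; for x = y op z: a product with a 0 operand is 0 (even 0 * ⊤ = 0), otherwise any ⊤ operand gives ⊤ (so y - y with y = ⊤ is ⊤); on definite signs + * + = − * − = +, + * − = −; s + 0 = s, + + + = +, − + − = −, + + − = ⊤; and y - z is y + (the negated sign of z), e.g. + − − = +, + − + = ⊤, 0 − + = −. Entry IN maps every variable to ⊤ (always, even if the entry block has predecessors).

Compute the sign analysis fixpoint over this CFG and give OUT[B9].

Per-block solution:
  B0: | IN=(all ⊤) | OUT=(all ⊤)
  B1: | IN=(all ⊤) | OUT=(all ⊤)
  B2: | IN=(all ⊤) | OUT={c:0; rest ⊤}
  B3: | IN={c:0; rest ⊤} | OUT={c:0; rest ⊤}
  B4: | IN={c:0; rest ⊤} | OUT={a:0, c:0; rest ⊤}
  B5: | IN={a:0, c:0; rest ⊤} | OUT={a:0, b:+, c:0; rest ⊤}
  B6: | IN={a:0, b:+, c:0; rest ⊤} | OUT={a:0, b:+, c:0; rest ⊤}
  B7: | IN={a:0, b:+, c:0; rest ⊤} | OUT={a:0, b:+, c:0, e:0; rest ⊤}
  B8: | IN={a:0, b:+, c:0, e:0; rest ⊤} | OUT={a:0, b:+, c:0, e:0; rest ⊤}
  B9: | IN={a:0, c:0; rest ⊤} | OUT={a:0, f:-; rest ⊤}

Merge at B9: IN[B9] = OUT[B4] ⊔ OUT[B8] = {a: 0, b: ⊤, c: 0, d: ⊤, e: ⊤, f: ⊤}
Applying B9's transfer function to that IN value gives OUT[B9] (row B9 above).

Answer: {a: 0, b: ⊤, c: ⊤, d: ⊤, e: ⊤, f: -}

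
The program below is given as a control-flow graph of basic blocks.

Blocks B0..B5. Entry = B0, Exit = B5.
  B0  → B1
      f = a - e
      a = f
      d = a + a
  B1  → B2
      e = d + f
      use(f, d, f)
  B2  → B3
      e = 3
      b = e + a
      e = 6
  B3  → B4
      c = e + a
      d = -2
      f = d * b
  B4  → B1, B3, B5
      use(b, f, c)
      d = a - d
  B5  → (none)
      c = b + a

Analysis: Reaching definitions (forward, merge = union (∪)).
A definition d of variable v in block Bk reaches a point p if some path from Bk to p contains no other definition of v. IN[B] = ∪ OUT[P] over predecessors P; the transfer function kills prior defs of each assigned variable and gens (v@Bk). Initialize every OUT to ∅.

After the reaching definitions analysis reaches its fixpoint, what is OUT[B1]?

Fixpoint table:
  B0: | IN={} | OUT={a@B0, d@B0, f@B0}
  B1: | IN={a@B0, b@B2, c@B3, d@B0, d@B4, e@B2, f@B0, f@B3} | OUT={a@B0, b@B2, c@B3, d@B0, d@B4, e@B1, f@B0, f@B3}
  B2: | IN={a@B0, b@B2, c@B3, d@B0, d@B4, e@B1, f@B0, f@B3} | OUT={a@B0, b@B2, c@B3, d@B0, d@B4, e@B2, f@B0, f@B3}
  B3: | IN={a@B0, b@B2, c@B3, d@B0, d@B4, e@B2, f@B0, f@B3} | OUT={a@B0, b@B2, c@B3, d@B3, e@B2, f@B3}
  B4: | IN={a@B0, b@B2, c@B3, d@B3, e@B2, f@B3} | OUT={a@B0, b@B2, c@B3, d@B4, e@B2, f@B3}
  B5: | IN={a@B0, b@B2, c@B3, d@B4, e@B2, f@B3} | OUT={a@B0, b@B2, c@B5, d@B4, e@B2, f@B3}

Merge at B1: IN[B1] = OUT[B0] ⊔ OUT[B4] = {a@B0, b@B2, c@B3, d@B0, d@B4, e@B2, f@B0, f@B3}
Applying B1's transfer function to that IN value gives OUT[B1] (row B1 above).

Answer: {a@B0, b@B2, c@B3, d@B0, d@B4, e@B1, f@B0, f@B3}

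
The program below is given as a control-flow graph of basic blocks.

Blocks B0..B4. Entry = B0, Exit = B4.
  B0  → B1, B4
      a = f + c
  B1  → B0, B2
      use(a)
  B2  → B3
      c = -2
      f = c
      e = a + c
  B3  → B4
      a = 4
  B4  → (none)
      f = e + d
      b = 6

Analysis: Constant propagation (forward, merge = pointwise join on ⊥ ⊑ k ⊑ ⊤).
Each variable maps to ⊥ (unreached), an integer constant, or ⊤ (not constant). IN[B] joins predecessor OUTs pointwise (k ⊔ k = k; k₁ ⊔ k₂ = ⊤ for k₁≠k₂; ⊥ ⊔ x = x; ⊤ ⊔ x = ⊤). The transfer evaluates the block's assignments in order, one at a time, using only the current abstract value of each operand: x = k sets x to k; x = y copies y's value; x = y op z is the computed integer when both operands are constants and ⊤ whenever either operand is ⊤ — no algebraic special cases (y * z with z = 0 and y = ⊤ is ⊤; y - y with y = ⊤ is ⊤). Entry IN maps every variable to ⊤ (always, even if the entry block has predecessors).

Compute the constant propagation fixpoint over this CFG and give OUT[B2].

Converged values:
  B0:   IN=(all ⊤)   OUT=(all ⊤)
  B1:   IN=(all ⊤)   OUT=(all ⊤)
  B2:   IN=(all ⊤)   OUT={c:-2, f:-2; rest ⊤}
  B3:   IN={c:-2, f:-2; rest ⊤}   OUT={a:4, c:-2, f:-2; rest ⊤}
  B4:   IN=(all ⊤)   OUT={b:6; rest ⊤}

Merge at B2: IN[B2] = OUT[B1] = {a: ⊤, b: ⊤, c: ⊤, d: ⊤, e: ⊤, f: ⊤}
Applying B2's transfer function to that IN value gives OUT[B2] (row B2 above).

Answer: {a: ⊤, b: ⊤, c: -2, d: ⊤, e: ⊤, f: -2}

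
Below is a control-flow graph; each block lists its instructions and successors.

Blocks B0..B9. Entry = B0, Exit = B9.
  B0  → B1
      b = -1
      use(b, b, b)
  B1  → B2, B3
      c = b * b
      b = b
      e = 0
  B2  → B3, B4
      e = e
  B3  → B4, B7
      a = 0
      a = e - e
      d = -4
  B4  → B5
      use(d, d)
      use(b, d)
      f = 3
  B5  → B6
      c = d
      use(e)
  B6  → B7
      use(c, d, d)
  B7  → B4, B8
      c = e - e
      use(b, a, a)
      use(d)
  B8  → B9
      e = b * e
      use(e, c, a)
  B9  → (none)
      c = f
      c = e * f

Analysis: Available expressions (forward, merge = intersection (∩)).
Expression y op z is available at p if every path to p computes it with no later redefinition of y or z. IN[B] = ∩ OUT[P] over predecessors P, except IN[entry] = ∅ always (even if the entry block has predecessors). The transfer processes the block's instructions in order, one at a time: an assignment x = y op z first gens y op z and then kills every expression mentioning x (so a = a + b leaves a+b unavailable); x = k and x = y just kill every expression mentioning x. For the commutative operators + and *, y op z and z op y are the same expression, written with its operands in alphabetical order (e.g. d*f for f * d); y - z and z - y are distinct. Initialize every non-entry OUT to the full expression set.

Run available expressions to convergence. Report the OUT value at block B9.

Fixpoint table:
  B0: | IN={} | OUT={}
  B1: | IN={} | OUT={}
  B2: | IN={} | OUT={}
  B3: | IN={} | OUT={e-e}
  B4: | IN={} | OUT={}
  B5: | IN={} | OUT={}
  B6: | IN={} | OUT={}
  B7: | IN={} | OUT={e-e}
  B8: | IN={e-e} | OUT={}
  B9: | IN={} | OUT={e*f}

Merge at B9: IN[B9] = OUT[B8] = {}
Applying B9's transfer function to that IN value gives OUT[B9] (row B9 above).

Answer: {e*f}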